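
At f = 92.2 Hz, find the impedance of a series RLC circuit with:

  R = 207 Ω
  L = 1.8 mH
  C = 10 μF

Step 1 — Angular frequency: ω = 2π·f = 2π·92.2 = 579.3 rad/s.
Step 2 — Component impedances:
  R: Z = R = 207 Ω
  L: Z = jωL = j·579.3·0.0018 = 0 + j1.043 Ω
  C: Z = 1/(jωC) = -j/(ω·C) = 0 - j172.6 Ω
Step 3 — Series combination: Z_total = R + L + C = 207 - j171.6 Ω = 268.9∠-39.7° Ω.

Z = 207 - j171.6 Ω = 268.9∠-39.7° Ω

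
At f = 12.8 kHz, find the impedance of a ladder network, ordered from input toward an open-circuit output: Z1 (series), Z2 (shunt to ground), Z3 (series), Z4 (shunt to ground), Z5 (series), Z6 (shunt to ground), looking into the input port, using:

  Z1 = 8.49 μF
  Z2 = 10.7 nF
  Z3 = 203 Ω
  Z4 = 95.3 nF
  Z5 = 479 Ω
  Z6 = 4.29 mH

Step 1 — Angular frequency: ω = 2π·f = 2π·1.28e+04 = 8.042e+04 rad/s.
Step 2 — Component impedances:
  Z1: Z = 1/(jωC) = -j/(ω·C) = 0 - j1.465 Ω
  Z2: Z = 1/(jωC) = -j/(ω·C) = 0 - j1162 Ω
  Z3: Z = R = 203 Ω
  Z4: Z = 1/(jωC) = -j/(ω·C) = 0 - j130.5 Ω
  Z5: Z = R = 479 Ω
  Z6: Z = jωL = j·8.042e+04·0.00429 = 0 + j345 Ω
Step 3 — Ladder network (open output): work backward from the far end, alternating series and parallel combinations. Z_in = 178.5 - j161.2 Ω = 240.5∠-42.1° Ω.

Z = 178.5 - j161.2 Ω = 240.5∠-42.1° Ω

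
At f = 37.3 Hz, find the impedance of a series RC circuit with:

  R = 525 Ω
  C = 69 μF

Step 1 — Angular frequency: ω = 2π·f = 2π·37.3 = 234.4 rad/s.
Step 2 — Component impedances:
  R: Z = R = 525 Ω
  C: Z = 1/(jωC) = -j/(ω·C) = 0 - j61.84 Ω
Step 3 — Series combination: Z_total = R + C = 525 - j61.84 Ω = 528.6∠-6.7° Ω.

Z = 525 - j61.84 Ω = 528.6∠-6.7° Ω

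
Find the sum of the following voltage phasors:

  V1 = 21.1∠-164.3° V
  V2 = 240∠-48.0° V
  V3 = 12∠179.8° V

Step 1 — Convert each phasor to rectangular form:
  V1 = 21.1·(cos(-164.3°) + j·sin(-164.3°)) = -20.31 - j5.71 V
  V2 = 240·(cos(-48.0°) + j·sin(-48.0°)) = 160.6 - j178.4 V
  V3 = 12·(cos(179.8°) + j·sin(179.8°)) = -12 + j0.04189 V
Step 2 — Sum components: V_total = 128.3 - j184 V.
Step 3 — Convert to polar: |V_total| = 224.3 V, ∠V_total = -55.1°.

V_total = 224.3∠-55.1° V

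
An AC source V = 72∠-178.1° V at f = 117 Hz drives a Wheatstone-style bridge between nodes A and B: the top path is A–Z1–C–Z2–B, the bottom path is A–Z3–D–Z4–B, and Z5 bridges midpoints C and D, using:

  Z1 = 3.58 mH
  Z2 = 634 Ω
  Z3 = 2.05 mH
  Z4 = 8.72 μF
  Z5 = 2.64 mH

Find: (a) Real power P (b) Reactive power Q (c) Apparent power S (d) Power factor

Step 1 — Angular frequency: ω = 2π·f = 2π·117 = 735.1 rad/s.
Step 2 — Component impedances:
  Z1: Z = jωL = j·735.1·0.00358 = 0 + j2.632 Ω
  Z2: Z = R = 634 Ω
  Z3: Z = jωL = j·735.1·0.00205 = 0 + j1.507 Ω
  Z4: Z = 1/(jωC) = -j/(ω·C) = 0 - j156 Ω
  Z5: Z = jωL = j·735.1·0.00264 = 0 + j1.941 Ω
Step 3 — Bridge requires nodal analysis (the Z5 bridge couples midpoints C and D, so the two paths cannot be reduced to a simple series/parallel combination). Setting node B to ground and injecting 1 A at node A, the 3-node admittance system at A, C, D solves to V_A = Z_AB = 36 - j146.1 Ω = 150.5∠-76.2° Ω.
Step 4 — Source phasor: V = 72∠-178.1° V = -71.96 - j2.387 V.
Step 5 — Current: I = V / Z = -0.09905 - j0.4682 A = 0.4786∠-101.9° A.
Step 6 — Complex power: S = V·I* = 8.246 - j33.46 VA.
Step 7 — Real power: P = Re(S) = 8.246 W.
Step 8 — Reactive power: Q = Im(S) = -33.46 VAR.
Step 9 — Apparent power: |S| = 34.46 VA.
Step 10 — Power factor: PF = P/|S| = 0.2393 (leading).

(a) P = 8.246 W  (b) Q = -33.46 VAR  (c) S = 34.46 VA  (d) PF = 0.2393 (leading)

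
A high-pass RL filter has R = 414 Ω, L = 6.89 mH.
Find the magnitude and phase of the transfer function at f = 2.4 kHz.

Step 1 — Angular frequency: ω = 2π·2400 = 1.508e+04 rad/s.
Step 2 — Transfer function: H(jω) = jωL/(R + jωL).
Step 3 — Numerator jωL = j·103.9; denominator R + jωL = 414 + j103.9.
Step 4 — H = 0.05925 + j0.2361.
Step 5 — Magnitude: |H| = 0.2434 (-12.3 dB); phase: φ = 75.9°.

|H| = 0.2434 (-12.3 dB), φ = 75.9°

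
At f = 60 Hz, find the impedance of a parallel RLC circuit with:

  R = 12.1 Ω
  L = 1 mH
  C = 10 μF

Step 1 — Angular frequency: ω = 2π·f = 2π·60 = 377 rad/s.
Step 2 — Component impedances:
  R: Z = R = 12.1 Ω
  L: Z = jωL = j·377·0.001 = 0 + j0.377 Ω
  C: Z = 1/(jωC) = -j/(ω·C) = 0 - j265.3 Ω
Step 3 — Parallel combination: 1/Z_total = 1/R + 1/L + 1/C; Z_total = 0.01177 + j0.3772 Ω = 0.3773∠88.2° Ω.

Z = 0.01177 + j0.3772 Ω = 0.3773∠88.2° Ω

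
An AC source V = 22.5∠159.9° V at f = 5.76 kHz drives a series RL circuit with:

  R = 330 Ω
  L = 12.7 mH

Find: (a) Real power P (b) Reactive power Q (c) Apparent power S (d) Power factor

Step 1 — Angular frequency: ω = 2π·f = 2π·5760 = 3.619e+04 rad/s.
Step 2 — Component impedances:
  R: Z = R = 330 Ω
  L: Z = jωL = j·3.619e+04·0.0127 = 0 + j459.6 Ω
Step 3 — Series combination: Z_total = R + L = 330 + j459.6 Ω = 565.8∠54.3° Ω.
Step 4 — Source phasor: V = 22.5∠159.9° V = -21.13 + j7.732 V.
Step 5 — Current: I = V / Z = -0.01068 + j0.0383 A = 0.03976∠105.6° A.
Step 6 — Complex power: S = V·I* = 0.5218 + j0.7268 VA.
Step 7 — Real power: P = Re(S) = 0.5218 W.
Step 8 — Reactive power: Q = Im(S) = 0.7268 VAR.
Step 9 — Apparent power: |S| = 0.8947 VA.
Step 10 — Power factor: PF = P/|S| = 0.5832 (lagging).

(a) P = 0.5218 W  (b) Q = 0.7268 VAR  (c) S = 0.8947 VA  (d) PF = 0.5832 (lagging)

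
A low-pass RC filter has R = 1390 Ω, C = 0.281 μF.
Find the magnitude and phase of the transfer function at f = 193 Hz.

Step 1 — Angular frequency: ω = 2π·193 = 1213 rad/s.
Step 2 — Transfer function: H(jω) = 1/(1 + jωRC).
Step 3 — Denominator: 1 + jωRC = 1 + j·1213·1390·2.81e-07 = 1 + j0.4737.
Step 4 — H = 0.8168 - j0.3869.
Step 5 — Magnitude: |H| = 0.9037 (-0.9 dB); phase: φ = -25.3°.

|H| = 0.9037 (-0.9 dB), φ = -25.3°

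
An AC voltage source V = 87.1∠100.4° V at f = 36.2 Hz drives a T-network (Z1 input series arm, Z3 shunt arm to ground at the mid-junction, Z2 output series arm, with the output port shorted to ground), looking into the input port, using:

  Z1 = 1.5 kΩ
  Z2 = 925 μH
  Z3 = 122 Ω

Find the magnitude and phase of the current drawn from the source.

Step 1 — Angular frequency: ω = 2π·f = 2π·36.2 = 227.5 rad/s.
Step 2 — Component impedances:
  Z1: Z = R = 1500 Ω
  Z2: Z = jωL = j·227.5·0.000925 = 0 + j0.2104 Ω
  Z3: Z = R = 122 Ω
Step 3 — With the output port shorted to ground, the output series arm Z2 runs from the junction to ground; the shunt arm Z3 also runs from the junction to ground. They appear in parallel: Z3 || Z2 = 0.0003628 + j0.2104 Ω.
Step 4 — Series with input arm Z1: Z_in = Z1 + (Z3 || Z2) = 1500 + j0.2104 Ω = 1500∠0.0° Ω.
Step 5 — Source phasor: V = 87.1∠100.4° V = -15.72 + j85.67 V.
Step 6 — Ohm's law: I = V / Z_total = (-15.72 + j85.67) / (1500 + j0.2104) = -0.01047 + j0.05711 A.
Step 7 — Convert to polar: |I| = 0.05807 A, ∠I = 100.4°.

I = 0.05807∠100.4° A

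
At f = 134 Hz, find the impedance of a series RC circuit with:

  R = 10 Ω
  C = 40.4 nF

Step 1 — Angular frequency: ω = 2π·f = 2π·134 = 841.9 rad/s.
Step 2 — Component impedances:
  R: Z = R = 10 Ω
  C: Z = 1/(jωC) = -j/(ω·C) = 0 - j2.94e+04 Ω
Step 3 — Series combination: Z_total = R + C = 10 - j2.94e+04 Ω = 2.94e+04∠-90.0° Ω.

Z = 10 - j2.94e+04 Ω = 2.94e+04∠-90.0° Ω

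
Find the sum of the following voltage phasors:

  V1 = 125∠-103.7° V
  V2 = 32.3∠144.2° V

Step 1 — Convert each phasor to rectangular form:
  V1 = 125·(cos(-103.7°) + j·sin(-103.7°)) = -29.6 - j121.4 V
  V2 = 32.3·(cos(144.2°) + j·sin(144.2°)) = -26.2 + j18.89 V
Step 2 — Sum components: V_total = -55.8 - j102.5 V.
Step 3 — Convert to polar: |V_total| = 116.7 V, ∠V_total = -118.6°.

V_total = 116.7∠-118.6° V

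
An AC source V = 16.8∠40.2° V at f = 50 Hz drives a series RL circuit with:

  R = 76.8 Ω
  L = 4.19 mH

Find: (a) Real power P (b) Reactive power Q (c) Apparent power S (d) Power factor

Step 1 — Angular frequency: ω = 2π·f = 2π·50 = 314.2 rad/s.
Step 2 — Component impedances:
  R: Z = R = 76.8 Ω
  L: Z = jωL = j·314.2·0.00419 = 0 + j1.316 Ω
Step 3 — Series combination: Z_total = R + L = 76.8 + j1.316 Ω = 76.81∠1.0° Ω.
Step 4 — Source phasor: V = 16.8∠40.2° V = 12.83 + j10.84 V.
Step 5 — Current: I = V / Z = 0.1695 + j0.1383 A = 0.2187∠39.2° A.
Step 6 — Complex power: S = V·I* = 3.674 + j0.06297 VA.
Step 7 — Real power: P = Re(S) = 3.674 W.
Step 8 — Reactive power: Q = Im(S) = 0.06297 VAR.
Step 9 — Apparent power: |S| = 3.674 VA.
Step 10 — Power factor: PF = P/|S| = 0.9999 (lagging).

(a) P = 3.674 W  (b) Q = 0.06297 VAR  (c) S = 3.674 VA  (d) PF = 0.9999 (lagging)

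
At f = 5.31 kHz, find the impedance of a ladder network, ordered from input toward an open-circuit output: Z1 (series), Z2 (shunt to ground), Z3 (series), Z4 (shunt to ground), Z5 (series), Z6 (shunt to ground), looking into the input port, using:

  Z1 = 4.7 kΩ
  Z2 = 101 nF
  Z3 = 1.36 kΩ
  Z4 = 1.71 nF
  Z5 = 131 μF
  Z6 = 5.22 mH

Step 1 — Angular frequency: ω = 2π·f = 2π·5310 = 3.336e+04 rad/s.
Step 2 — Component impedances:
  Z1: Z = R = 4700 Ω
  Z2: Z = 1/(jωC) = -j/(ω·C) = 0 - j296.8 Ω
  Z3: Z = R = 1360 Ω
  Z4: Z = 1/(jωC) = -j/(ω·C) = 0 - j1.753e+04 Ω
  Z5: Z = 1/(jωC) = -j/(ω·C) = 0 - j0.2288 Ω
  Z6: Z = jωL = j·3.336e+04·0.00522 = 0 + j174.2 Ω
Step 3 — Ladder network (open output): work backward from the far end, alternating series and parallel combinations. Z_in = 4764 - j291 Ω = 4773∠-3.5° Ω.

Z = 4764 - j291 Ω = 4773∠-3.5° Ω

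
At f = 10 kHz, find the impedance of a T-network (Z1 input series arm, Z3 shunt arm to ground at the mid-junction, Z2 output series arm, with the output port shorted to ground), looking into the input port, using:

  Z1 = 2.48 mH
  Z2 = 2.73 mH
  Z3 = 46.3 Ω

Step 1 — Angular frequency: ω = 2π·f = 2π·1e+04 = 6.283e+04 rad/s.
Step 2 — Component impedances:
  Z1: Z = jωL = j·6.283e+04·0.00248 = 0 + j155.8 Ω
  Z2: Z = jωL = j·6.283e+04·0.00273 = 0 + j171.5 Ω
  Z3: Z = R = 46.3 Ω
Step 3 — With the output port shorted to ground, the output series arm Z2 runs from the junction to ground; the shunt arm Z3 also runs from the junction to ground. They appear in parallel: Z3 || Z2 = 43.16 + j11.65 Ω.
Step 4 — Series with input arm Z1: Z_in = Z1 + (Z3 || Z2) = 43.16 + j167.5 Ω = 172.9∠75.5° Ω.

Z = 43.16 + j167.5 Ω = 172.9∠75.5° Ω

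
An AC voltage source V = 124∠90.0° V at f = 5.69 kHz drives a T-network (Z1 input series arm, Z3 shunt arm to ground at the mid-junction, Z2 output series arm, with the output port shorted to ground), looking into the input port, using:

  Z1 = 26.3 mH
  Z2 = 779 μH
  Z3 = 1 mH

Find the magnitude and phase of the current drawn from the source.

Step 1 — Angular frequency: ω = 2π·f = 2π·5690 = 3.575e+04 rad/s.
Step 2 — Component impedances:
  Z1: Z = jωL = j·3.575e+04·0.0263 = 0 + j940.3 Ω
  Z2: Z = jωL = j·3.575e+04·0.000779 = 0 + j27.85 Ω
  Z3: Z = jωL = j·3.575e+04·0.001 = 0 + j35.75 Ω
Step 3 — With the output port shorted to ground, the output series arm Z2 runs from the junction to ground; the shunt arm Z3 also runs from the junction to ground. They appear in parallel: Z3 || Z2 = 0 + j15.66 Ω.
Step 4 — Series with input arm Z1: Z_in = Z1 + (Z3 || Z2) = 0 + j955.9 Ω = 955.9∠90.0° Ω.
Step 5 — Source phasor: V = 124∠90.0° V = 0 + j124 V.
Step 6 — Ohm's law: I = V / Z_total = (0 + j124) / (0 + j955.9) = 0.1297 A.
Step 7 — Convert to polar: |I| = 0.1297 A, ∠I = -0.0°.

I = 0.1297∠-0.0° A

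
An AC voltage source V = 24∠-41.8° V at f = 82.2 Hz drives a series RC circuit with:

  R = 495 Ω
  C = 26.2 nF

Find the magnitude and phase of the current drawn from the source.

Step 1 — Angular frequency: ω = 2π·f = 2π·82.2 = 516.5 rad/s.
Step 2 — Component impedances:
  R: Z = R = 495 Ω
  C: Z = 1/(jωC) = -j/(ω·C) = 0 - j7.39e+04 Ω
Step 3 — Series combination: Z_total = R + C = 495 - j7.39e+04 Ω = 7.39e+04∠-89.6° Ω.
Step 4 — Source phasor: V = 24∠-41.8° V = 17.89 - j16 V.
Step 5 — Ohm's law: I = V / Z_total = (17.89 - j16) / (495 - j7.39e+04) = 0.0002181 + j0.0002406 A.
Step 6 — Convert to polar: |I| = 0.0003248 A, ∠I = 47.8°.

I = 0.0003248∠47.8° A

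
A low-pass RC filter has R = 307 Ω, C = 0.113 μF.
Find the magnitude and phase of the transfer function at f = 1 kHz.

Step 1 — Angular frequency: ω = 2π·1000 = 6283 rad/s.
Step 2 — Transfer function: H(jω) = 1/(1 + jωRC).
Step 3 — Denominator: 1 + jωRC = 1 + j·6283·307·1.13e-07 = 1 + j0.218.
Step 4 — H = 0.9546 - j0.2081.
Step 5 — Magnitude: |H| = 0.9771 (-0.2 dB); phase: φ = -12.3°.

|H| = 0.9771 (-0.2 dB), φ = -12.3°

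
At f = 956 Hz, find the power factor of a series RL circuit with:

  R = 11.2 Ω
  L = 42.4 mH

Step 1 — Angular frequency: ω = 2π·f = 2π·956 = 6007 rad/s.
Step 2 — Component impedances:
  R: Z = R = 11.2 Ω
  L: Z = jωL = j·6007·0.0424 = 0 + j254.7 Ω
Step 3 — Series combination: Z_total = R + L = 11.2 + j254.7 Ω = 254.9∠87.5° Ω.
Step 4 — Power factor: PF = cos(φ) = Re(Z)/|Z| = 11.2/254.93 = 0.04393.
Step 5 — Type: Im(Z) = 254.7 ⇒ lagging (phase φ = 87.5°).

PF = 0.04393 (lagging, φ = 87.5°)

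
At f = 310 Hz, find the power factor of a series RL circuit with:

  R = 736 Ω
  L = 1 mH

Step 1 — Angular frequency: ω = 2π·f = 2π·310 = 1948 rad/s.
Step 2 — Component impedances:
  R: Z = R = 736 Ω
  L: Z = jωL = j·1948·0.001 = 0 + j1.948 Ω
Step 3 — Series combination: Z_total = R + L = 736 + j1.948 Ω = 736∠0.2° Ω.
Step 4 — Power factor: PF = cos(φ) = Re(Z)/|Z| = 736/736 = 1.
Step 5 — Type: Im(Z) = 1.948 ⇒ lagging (phase φ = 0.2°).

PF = 1 (lagging, φ = 0.2°)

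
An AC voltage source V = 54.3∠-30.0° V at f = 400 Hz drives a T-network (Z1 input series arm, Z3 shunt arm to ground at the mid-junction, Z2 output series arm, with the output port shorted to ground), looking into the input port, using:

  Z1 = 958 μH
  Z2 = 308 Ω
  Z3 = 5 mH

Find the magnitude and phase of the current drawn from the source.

Step 1 — Angular frequency: ω = 2π·f = 2π·400 = 2513 rad/s.
Step 2 — Component impedances:
  Z1: Z = jωL = j·2513·0.000958 = 0 + j2.408 Ω
  Z2: Z = R = 308 Ω
  Z3: Z = jωL = j·2513·0.005 = 0 + j12.57 Ω
Step 3 — With the output port shorted to ground, the output series arm Z2 runs from the junction to ground; the shunt arm Z3 also runs from the junction to ground. They appear in parallel: Z3 || Z2 = 0.5119 + j12.55 Ω.
Step 4 — Series with input arm Z1: Z_in = Z1 + (Z3 || Z2) = 0.5119 + j14.95 Ω = 14.96∠88.0° Ω.
Step 5 — Source phasor: V = 54.3∠-30.0° V = 47.03 - j27.15 V.
Step 6 — Ohm's law: I = V / Z_total = (47.03 - j27.15) / (0.5119 + j14.95) = -1.706 - j3.203 A.
Step 7 — Convert to polar: |I| = 3.629 A, ∠I = -118.0°.

I = 3.629∠-118.0° A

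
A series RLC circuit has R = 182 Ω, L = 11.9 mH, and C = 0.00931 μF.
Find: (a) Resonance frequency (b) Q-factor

Step 1 — Resonance condition Im(Z)=0 gives ω₀ = 1/√(LC).
Step 2 — ω₀ = 1/√(0.0119·9.31e-09) = 9.501e+04 rad/s.
Step 3 — f₀ = ω₀/(2π) = 1.512e+04 Hz.
Step 4 — Series Q: Q = ω₀L/R = 9.501e+04·0.0119/182 = 6.212.

(a) f₀ = 1.512e+04 Hz  (b) Q = 6.212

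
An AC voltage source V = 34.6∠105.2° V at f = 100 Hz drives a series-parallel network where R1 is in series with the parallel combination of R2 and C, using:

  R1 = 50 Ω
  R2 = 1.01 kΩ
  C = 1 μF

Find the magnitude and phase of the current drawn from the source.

Step 1 — Angular frequency: ω = 2π·f = 2π·100 = 628.3 rad/s.
Step 2 — Component impedances:
  R1: Z = R = 50 Ω
  R2: Z = R = 1010 Ω
  C: Z = 1/(jωC) = -j/(ω·C) = 0 - j1592 Ω
Step 3 — Parallel branch: R2 || C = 1/(1/R2 + 1/C) = 720 - j456.9 Ω.
Step 4 — Series with R1: Z_total = R1 + (R2 || C) = 770 - j456.9 Ω = 895.4∠-30.7° Ω.
Step 5 — Source phasor: V = 34.6∠105.2° V = -9.072 + j33.39 V.
Step 6 — Ohm's law: I = V / Z_total = (-9.072 + j33.39) / (770 - j456.9) = -0.02774 + j0.0269 A.
Step 7 — Convert to polar: |I| = 0.03864 A, ∠I = 135.9°.

I = 0.03864∠135.9° A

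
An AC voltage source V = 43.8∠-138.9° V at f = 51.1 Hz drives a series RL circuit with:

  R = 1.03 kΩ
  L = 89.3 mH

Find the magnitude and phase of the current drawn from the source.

Step 1 — Angular frequency: ω = 2π·f = 2π·51.1 = 321.1 rad/s.
Step 2 — Component impedances:
  R: Z = R = 1030 Ω
  L: Z = jωL = j·321.1·0.0893 = 0 + j28.67 Ω
Step 3 — Series combination: Z_total = R + L = 1030 + j28.67 Ω = 1030∠1.6° Ω.
Step 4 — Source phasor: V = 43.8∠-138.9° V = -33.01 - j28.79 V.
Step 5 — Ohm's law: I = V / Z_total = (-33.01 - j28.79) / (1030 + j28.67) = -0.0328 - j0.02704 A.
Step 6 — Convert to polar: |I| = 0.04251 A, ∠I = -140.5°.

I = 0.04251∠-140.5° A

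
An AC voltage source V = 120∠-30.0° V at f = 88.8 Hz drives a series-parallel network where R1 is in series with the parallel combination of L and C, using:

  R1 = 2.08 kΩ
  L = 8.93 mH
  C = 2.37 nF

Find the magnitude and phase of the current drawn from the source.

Step 1 — Angular frequency: ω = 2π·f = 2π·88.8 = 557.9 rad/s.
Step 2 — Component impedances:
  R1: Z = R = 2080 Ω
  L: Z = jωL = j·557.9·0.00893 = 0 + j4.982 Ω
  C: Z = 1/(jωC) = -j/(ω·C) = 0 - j7.562e+05 Ω
Step 3 — Parallel branch: L || C = 1/(1/L + 1/C) = 0 + j4.982 Ω.
Step 4 — Series with R1: Z_total = R1 + (L || C) = 2080 + j4.982 Ω = 2080∠0.1° Ω.
Step 5 — Source phasor: V = 120∠-30.0° V = 103.9 - j60 V.
Step 6 — Ohm's law: I = V / Z_total = (103.9 - j60) / (2080 + j4.982) = 0.04989 - j0.02897 A.
Step 7 — Convert to polar: |I| = 0.05769 A, ∠I = -30.1°.

I = 0.05769∠-30.1° A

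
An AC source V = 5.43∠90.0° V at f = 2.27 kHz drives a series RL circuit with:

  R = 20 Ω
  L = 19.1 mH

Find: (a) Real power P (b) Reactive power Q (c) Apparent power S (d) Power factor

Step 1 — Angular frequency: ω = 2π·f = 2π·2270 = 1.426e+04 rad/s.
Step 2 — Component impedances:
  R: Z = R = 20 Ω
  L: Z = jωL = j·1.426e+04·0.0191 = 0 + j272.4 Ω
Step 3 — Series combination: Z_total = R + L = 20 + j272.4 Ω = 273.2∠85.8° Ω.
Step 4 — Source phasor: V = 5.43∠90.0° V = 0 + j5.43 V.
Step 5 — Current: I = V / Z = 0.01983 + j0.001456 A = 0.01988∠4.2° A.
Step 6 — Complex power: S = V·I* = 0.007903 + j0.1077 VA.
Step 7 — Real power: P = Re(S) = 0.007903 W.
Step 8 — Reactive power: Q = Im(S) = 0.1077 VAR.
Step 9 — Apparent power: |S| = 0.1079 VA.
Step 10 — Power factor: PF = P/|S| = 0.07322 (lagging).

(a) P = 0.007903 W  (b) Q = 0.1077 VAR  (c) S = 0.1079 VA  (d) PF = 0.07322 (lagging)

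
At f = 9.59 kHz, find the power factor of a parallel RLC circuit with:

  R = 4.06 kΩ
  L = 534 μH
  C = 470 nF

Step 1 — Angular frequency: ω = 2π·f = 2π·9590 = 6.026e+04 rad/s.
Step 2 — Component impedances:
  R: Z = R = 4060 Ω
  L: Z = jωL = j·6.026e+04·0.000534 = 0 + j32.18 Ω
  C: Z = 1/(jωC) = -j/(ω·C) = 0 - j35.31 Ω
Step 3 — Parallel combination: 1/Z_total = 1/R + 1/L + 1/C; Z_total = 32.12 + j359.7 Ω = 361.1∠84.9° Ω.
Step 4 — Power factor: PF = cos(φ) = Re(Z)/|Z| = 32.117/361.1 = 0.08894.
Step 5 — Type: Im(Z) = 359.7 ⇒ lagging (phase φ = 84.9°).

PF = 0.08894 (lagging, φ = 84.9°)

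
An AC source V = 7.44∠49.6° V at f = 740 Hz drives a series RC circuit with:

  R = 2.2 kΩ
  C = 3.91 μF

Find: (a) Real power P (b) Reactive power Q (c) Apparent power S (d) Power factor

Step 1 — Angular frequency: ω = 2π·f = 2π·740 = 4650 rad/s.
Step 2 — Component impedances:
  R: Z = R = 2200 Ω
  C: Z = 1/(jωC) = -j/(ω·C) = 0 - j55.01 Ω
Step 3 — Series combination: Z_total = R + C = 2200 - j55.01 Ω = 2201∠-1.4° Ω.
Step 4 — Source phasor: V = 7.44∠49.6° V = 4.822 + j5.666 V.
Step 5 — Current: I = V / Z = 0.002126 + j0.002629 A = 0.003381∠51.0° A.
Step 6 — Complex power: S = V·I* = 0.02515 - j0.0006287 VA.
Step 7 — Real power: P = Re(S) = 0.02515 W.
Step 8 — Reactive power: Q = Im(S) = -0.0006287 VAR.
Step 9 — Apparent power: |S| = 0.02515 VA.
Step 10 — Power factor: PF = P/|S| = 0.9997 (leading).

(a) P = 0.02515 W  (b) Q = -0.0006287 VAR  (c) S = 0.02515 VA  (d) PF = 0.9997 (leading)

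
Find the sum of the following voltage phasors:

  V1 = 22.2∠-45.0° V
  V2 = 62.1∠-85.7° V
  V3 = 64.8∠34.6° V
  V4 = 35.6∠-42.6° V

Step 1 — Convert each phasor to rectangular form:
  V1 = 22.2·(cos(-45.0°) + j·sin(-45.0°)) = 15.7 - j15.7 V
  V2 = 62.1·(cos(-85.7°) + j·sin(-85.7°)) = 4.656 - j61.93 V
  V3 = 64.8·(cos(34.6°) + j·sin(34.6°)) = 53.34 + j36.8 V
  V4 = 35.6·(cos(-42.6°) + j·sin(-42.6°)) = 26.21 - j24.1 V
Step 2 — Sum components: V_total = 99.9 - j64.92 V.
Step 3 — Convert to polar: |V_total| = 119.1 V, ∠V_total = -33.0°.

V_total = 119.1∠-33.0° V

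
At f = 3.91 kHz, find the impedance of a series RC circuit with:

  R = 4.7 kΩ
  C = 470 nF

Step 1 — Angular frequency: ω = 2π·f = 2π·3910 = 2.457e+04 rad/s.
Step 2 — Component impedances:
  R: Z = R = 4700 Ω
  C: Z = 1/(jωC) = -j/(ω·C) = 0 - j86.61 Ω
Step 3 — Series combination: Z_total = R + C = 4700 - j86.61 Ω = 4701∠-1.1° Ω.

Z = 4700 - j86.61 Ω = 4701∠-1.1° Ω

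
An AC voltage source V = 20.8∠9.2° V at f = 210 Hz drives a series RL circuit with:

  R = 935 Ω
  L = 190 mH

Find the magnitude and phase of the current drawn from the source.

Step 1 — Angular frequency: ω = 2π·f = 2π·210 = 1319 rad/s.
Step 2 — Component impedances:
  R: Z = R = 935 Ω
  L: Z = jωL = j·1319·0.19 = 0 + j250.7 Ω
Step 3 — Series combination: Z_total = R + L = 935 + j250.7 Ω = 968∠15.0° Ω.
Step 4 — Source phasor: V = 20.8∠9.2° V = 20.53 + j3.326 V.
Step 5 — Ohm's law: I = V / Z_total = (20.53 + j3.326) / (935 + j250.7) = 0.02138 - j0.002175 A.
Step 6 — Convert to polar: |I| = 0.02149 A, ∠I = -5.8°.

I = 0.02149∠-5.8° A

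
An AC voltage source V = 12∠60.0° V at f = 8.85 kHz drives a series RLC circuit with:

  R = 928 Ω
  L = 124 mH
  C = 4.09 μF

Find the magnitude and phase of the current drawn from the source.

Step 1 — Angular frequency: ω = 2π·f = 2π·8850 = 5.561e+04 rad/s.
Step 2 — Component impedances:
  R: Z = R = 928 Ω
  L: Z = jωL = j·5.561e+04·0.124 = 0 + j6895 Ω
  C: Z = 1/(jωC) = -j/(ω·C) = 0 - j4.397 Ω
Step 3 — Series combination: Z_total = R + L + C = 928 + j6891 Ω = 6953∠82.3° Ω.
Step 4 — Source phasor: V = 12∠60.0° V = 6 + j10.39 V.
Step 5 — Ohm's law: I = V / Z_total = (6 + j10.39) / (928 + j6891) = 0.001596 - j0.0006557 A.
Step 6 — Convert to polar: |I| = 0.001726 A, ∠I = -22.3°.

I = 0.001726∠-22.3° A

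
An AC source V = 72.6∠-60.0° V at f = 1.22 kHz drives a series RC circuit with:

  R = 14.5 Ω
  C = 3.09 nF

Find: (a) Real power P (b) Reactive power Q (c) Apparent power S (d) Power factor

Step 1 — Angular frequency: ω = 2π·f = 2π·1220 = 7665 rad/s.
Step 2 — Component impedances:
  R: Z = R = 14.5 Ω
  C: Z = 1/(jωC) = -j/(ω·C) = 0 - j4.222e+04 Ω
Step 3 — Series combination: Z_total = R + C = 14.5 - j4.222e+04 Ω = 4.222e+04∠-90.0° Ω.
Step 4 — Source phasor: V = 72.6∠-60.0° V = 36.3 - j62.87 V.
Step 5 — Current: I = V / Z = 0.00149 + j0.0008593 A = 0.00172∠30.0° A.
Step 6 — Complex power: S = V·I* = 4.288e-05 - j0.1248 VA.
Step 7 — Real power: P = Re(S) = 4.288e-05 W.
Step 8 — Reactive power: Q = Im(S) = -0.1248 VAR.
Step 9 — Apparent power: |S| = 0.1248 VA.
Step 10 — Power factor: PF = P/|S| = 0.0003435 (leading).

(a) P = 4.288e-05 W  (b) Q = -0.1248 VAR  (c) S = 0.1248 VA  (d) PF = 0.0003435 (leading)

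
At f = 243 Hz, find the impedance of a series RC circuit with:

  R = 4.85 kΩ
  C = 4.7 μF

Step 1 — Angular frequency: ω = 2π·f = 2π·243 = 1527 rad/s.
Step 2 — Component impedances:
  R: Z = R = 4850 Ω
  C: Z = 1/(jωC) = -j/(ω·C) = 0 - j139.4 Ω
Step 3 — Series combination: Z_total = R + C = 4850 - j139.4 Ω = 4852∠-1.6° Ω.

Z = 4850 - j139.4 Ω = 4852∠-1.6° Ω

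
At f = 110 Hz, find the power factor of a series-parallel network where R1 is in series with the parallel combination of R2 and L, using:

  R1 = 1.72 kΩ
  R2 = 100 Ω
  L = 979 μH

Step 1 — Angular frequency: ω = 2π·f = 2π·110 = 691.2 rad/s.
Step 2 — Component impedances:
  R1: Z = R = 1720 Ω
  R2: Z = R = 100 Ω
  L: Z = jωL = j·691.2·0.000979 = 0 + j0.6766 Ω
Step 3 — Parallel branch: R2 || L = 1/(1/R2 + 1/L) = 0.004578 + j0.6766 Ω.
Step 4 — Series with R1: Z_total = R1 + (R2 || L) = 1720 + j0.6766 Ω = 1720∠0.0° Ω.
Step 5 — Power factor: PF = cos(φ) = Re(Z)/|Z| = 1720/1720 = 1.
Step 6 — Type: Im(Z) = 0.6766 ⇒ lagging (phase φ = 0.0°).

PF = 1 (lagging, φ = 0.0°)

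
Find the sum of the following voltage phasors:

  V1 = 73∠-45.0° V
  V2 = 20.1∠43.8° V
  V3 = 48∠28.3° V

Step 1 — Convert each phasor to rectangular form:
  V1 = 73·(cos(-45.0°) + j·sin(-45.0°)) = 51.62 - j51.62 V
  V2 = 20.1·(cos(43.8°) + j·sin(43.8°)) = 14.51 + j13.91 V
  V3 = 48·(cos(28.3°) + j·sin(28.3°)) = 42.26 + j22.76 V
Step 2 — Sum components: V_total = 108.4 - j14.95 V.
Step 3 — Convert to polar: |V_total| = 109.4 V, ∠V_total = -7.9°.

V_total = 109.4∠-7.9° V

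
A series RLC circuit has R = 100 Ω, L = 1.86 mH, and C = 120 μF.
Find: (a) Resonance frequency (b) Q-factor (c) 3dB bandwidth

Step 1 — Resonance: ω₀ = 1/√(LC) = 1/√(0.00186·0.00012) = 2117 rad/s.
Step 2 — f₀ = ω₀/(2π) = 336.9 Hz.
Step 3 — Series Q: Q = ω₀L/R = 2117·0.00186/100 = 0.03937.
Step 4 — Bandwidth: Δω = ω₀/Q = 5.376e+04 rad/s; BW = Δω/(2π) = 8557 Hz.

(a) f₀ = 336.9 Hz  (b) Q = 0.03937  (c) BW = 8557 Hz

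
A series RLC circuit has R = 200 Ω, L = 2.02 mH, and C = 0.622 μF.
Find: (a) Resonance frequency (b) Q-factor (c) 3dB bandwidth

Step 1 — Resonance: ω₀ = 1/√(LC) = 1/√(0.00202·6.22e-07) = 2.821e+04 rad/s.
Step 2 — f₀ = ω₀/(2π) = 4490 Hz.
Step 3 — Series Q: Q = ω₀L/R = 2.821e+04·0.00202/200 = 0.2849.
Step 4 — Bandwidth: Δω = ω₀/Q = 9.901e+04 rad/s; BW = Δω/(2π) = 1.576e+04 Hz.

(a) f₀ = 4490 Hz  (b) Q = 0.2849  (c) BW = 1.576e+04 Hz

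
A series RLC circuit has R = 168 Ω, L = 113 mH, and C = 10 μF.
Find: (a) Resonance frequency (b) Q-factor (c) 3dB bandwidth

Step 1 — Resonance: ω₀ = 1/√(LC) = 1/√(0.113·1e-05) = 940.7 rad/s.
Step 2 — f₀ = ω₀/(2π) = 149.7 Hz.
Step 3 — Series Q: Q = ω₀L/R = 940.7·0.113/168 = 0.6327.
Step 4 — Bandwidth: Δω = ω₀/Q = 1487 rad/s; BW = Δω/(2π) = 236.6 Hz.

(a) f₀ = 149.7 Hz  (b) Q = 0.6327  (c) BW = 236.6 Hz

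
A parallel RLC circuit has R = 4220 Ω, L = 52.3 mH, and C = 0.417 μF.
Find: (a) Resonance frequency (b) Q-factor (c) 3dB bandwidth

Step 1 — Resonance: ω₀ = 1/√(LC) = 1/√(0.0523·4.17e-07) = 6771 rad/s.
Step 2 — f₀ = ω₀/(2π) = 1078 Hz.
Step 3 — Parallel Q: Q = R/(ω₀L) = 4220/(6771·0.0523) = 11.92.
Step 4 — Bandwidth: Δω = ω₀/Q = 568.3 rad/s; BW = Δω/(2π) = 90.44 Hz.

(a) f₀ = 1078 Hz  (b) Q = 11.92  (c) BW = 90.44 Hz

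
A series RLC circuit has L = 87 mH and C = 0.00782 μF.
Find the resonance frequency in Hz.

Step 1 — Resonance condition Im(Z)=0 gives ω₀ = 1/√(LC).
Step 2 — ω₀ = 1/√(0.087·7.82e-09) = 3.834e+04 rad/s.
Step 3 — f₀ = ω₀/(2π) = 6102 Hz.

f₀ = 6102 Hz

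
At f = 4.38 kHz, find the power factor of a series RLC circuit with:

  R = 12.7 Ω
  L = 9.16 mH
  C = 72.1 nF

Step 1 — Angular frequency: ω = 2π·f = 2π·4380 = 2.752e+04 rad/s.
Step 2 — Component impedances:
  R: Z = R = 12.7 Ω
  L: Z = jωL = j·2.752e+04·0.00916 = 0 + j252.1 Ω
  C: Z = 1/(jωC) = -j/(ω·C) = 0 - j504 Ω
Step 3 — Series combination: Z_total = R + L + C = 12.7 - j251.9 Ω = 252.2∠-87.1° Ω.
Step 4 — Power factor: PF = cos(φ) = Re(Z)/|Z| = 12.7/252.21 = 0.05035.
Step 5 — Type: Im(Z) = -251.9 ⇒ leading (phase φ = -87.1°).

PF = 0.05035 (leading, φ = -87.1°)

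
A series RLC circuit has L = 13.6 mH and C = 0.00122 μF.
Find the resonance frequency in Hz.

Step 1 — Resonance condition Im(Z)=0 gives ω₀ = 1/√(LC).
Step 2 — ω₀ = 1/√(0.0136·1.22e-09) = 2.455e+05 rad/s.
Step 3 — f₀ = ω₀/(2π) = 3.907e+04 Hz.

f₀ = 3.907e+04 Hz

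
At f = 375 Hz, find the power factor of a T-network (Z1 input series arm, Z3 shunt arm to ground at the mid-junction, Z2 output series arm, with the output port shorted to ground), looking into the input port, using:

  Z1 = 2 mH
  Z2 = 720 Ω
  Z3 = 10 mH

Step 1 — Angular frequency: ω = 2π·f = 2π·375 = 2356 rad/s.
Step 2 — Component impedances:
  Z1: Z = jωL = j·2356·0.002 = 0 + j4.712 Ω
  Z2: Z = R = 720 Ω
  Z3: Z = jωL = j·2356·0.01 = 0 + j23.56 Ω
Step 3 — With the output port shorted to ground, the output series arm Z2 runs from the junction to ground; the shunt arm Z3 also runs from the junction to ground. They appear in parallel: Z3 || Z2 = 0.7702 + j23.54 Ω.
Step 4 — Series with input arm Z1: Z_in = Z1 + (Z3 || Z2) = 0.7702 + j28.25 Ω = 28.26∠88.4° Ω.
Step 5 — Power factor: PF = cos(φ) = Re(Z)/|Z| = 0.77024/28.26 = 0.02726.
Step 6 — Type: Im(Z) = 28.25 ⇒ lagging (phase φ = 88.4°).

PF = 0.02726 (lagging, φ = 88.4°)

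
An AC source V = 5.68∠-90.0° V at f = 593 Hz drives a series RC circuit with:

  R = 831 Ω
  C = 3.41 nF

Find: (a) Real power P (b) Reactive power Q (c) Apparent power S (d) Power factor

Step 1 — Angular frequency: ω = 2π·f = 2π·593 = 3726 rad/s.
Step 2 — Component impedances:
  R: Z = R = 831 Ω
  C: Z = 1/(jωC) = -j/(ω·C) = 0 - j7.871e+04 Ω
Step 3 — Series combination: Z_total = R + C = 831 - j7.871e+04 Ω = 7.871e+04∠-89.4° Ω.
Step 4 — Source phasor: V = 5.68∠-90.0° V = 0 - j5.68 V.
Step 5 — Current: I = V / Z = 7.216e-05 - j7.619e-07 A = 7.216e-05∠-0.6° A.
Step 6 — Complex power: S = V·I* = 4.327e-06 - j0.0004099 VA.
Step 7 — Real power: P = Re(S) = 4.327e-06 W.
Step 8 — Reactive power: Q = Im(S) = -0.0004099 VAR.
Step 9 — Apparent power: |S| = 0.0004099 VA.
Step 10 — Power factor: PF = P/|S| = 0.01056 (leading).

(a) P = 4.327e-06 W  (b) Q = -0.0004099 VAR  (c) S = 0.0004099 VA  (d) PF = 0.01056 (leading)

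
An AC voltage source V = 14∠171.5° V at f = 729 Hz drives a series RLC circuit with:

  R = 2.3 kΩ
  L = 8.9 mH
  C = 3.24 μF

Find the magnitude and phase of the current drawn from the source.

Step 1 — Angular frequency: ω = 2π·f = 2π·729 = 4580 rad/s.
Step 2 — Component impedances:
  R: Z = R = 2300 Ω
  L: Z = jωL = j·4580·0.0089 = 0 + j40.77 Ω
  C: Z = 1/(jωC) = -j/(ω·C) = 0 - j67.38 Ω
Step 3 — Series combination: Z_total = R + L + C = 2300 - j26.62 Ω = 2300∠-0.7° Ω.
Step 4 — Source phasor: V = 14∠171.5° V = -13.85 + j2.069 V.
Step 5 — Ohm's law: I = V / Z_total = (-13.85 + j2.069) / (2300 - j26.62) = -0.00603 + j0.0008299 A.
Step 6 — Convert to polar: |I| = 0.006087 A, ∠I = 172.2°.

I = 0.006087∠172.2° A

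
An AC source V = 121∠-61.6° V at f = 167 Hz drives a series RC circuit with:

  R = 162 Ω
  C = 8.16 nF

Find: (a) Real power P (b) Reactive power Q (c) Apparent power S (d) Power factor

Step 1 — Angular frequency: ω = 2π·f = 2π·167 = 1049 rad/s.
Step 2 — Component impedances:
  R: Z = R = 162 Ω
  C: Z = 1/(jωC) = -j/(ω·C) = 0 - j1.168e+05 Ω
Step 3 — Series combination: Z_total = R + C = 162 - j1.168e+05 Ω = 1.168e+05∠-89.9° Ω.
Step 4 — Source phasor: V = 121∠-61.6° V = 57.55 - j106.4 V.
Step 5 — Current: I = V / Z = 0.000912 + j0.0004915 A = 0.001036∠28.3° A.
Step 6 — Complex power: S = V·I* = 0.0001739 - j0.1254 VA.
Step 7 — Real power: P = Re(S) = 0.0001739 W.
Step 8 — Reactive power: Q = Im(S) = -0.1254 VAR.
Step 9 — Apparent power: |S| = 0.1254 VA.
Step 10 — Power factor: PF = P/|S| = 0.001387 (leading).

(a) P = 0.0001739 W  (b) Q = -0.1254 VAR  (c) S = 0.1254 VA  (d) PF = 0.001387 (leading)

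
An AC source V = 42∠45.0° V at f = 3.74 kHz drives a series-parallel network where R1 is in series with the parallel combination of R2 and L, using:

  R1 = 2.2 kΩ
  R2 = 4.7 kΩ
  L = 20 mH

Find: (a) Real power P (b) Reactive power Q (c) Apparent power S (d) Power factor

Step 1 — Angular frequency: ω = 2π·f = 2π·3740 = 2.35e+04 rad/s.
Step 2 — Component impedances:
  R1: Z = R = 2200 Ω
  R2: Z = R = 4700 Ω
  L: Z = jωL = j·2.35e+04·0.02 = 0 + j470 Ω
Step 3 — Parallel branch: R2 || L = 1/(1/R2 + 1/L) = 46.53 + j465.3 Ω.
Step 4 — Series with R1: Z_total = R1 + (R2 || L) = 2247 + j465.3 Ω = 2294∠11.7° Ω.
Step 5 — Source phasor: V = 42∠45.0° V = 29.7 + j29.7 V.
Step 6 — Current: I = V / Z = 0.0153 + j0.01005 A = 0.01831∠33.3° A.
Step 7 — Complex power: S = V·I* = 0.7529 + j0.156 VA.
Step 8 — Real power: P = Re(S) = 0.7529 W.
Step 9 — Reactive power: Q = Im(S) = 0.156 VAR.
Step 10 — Apparent power: |S| = 0.7689 VA.
Step 11 — Power factor: PF = P/|S| = 0.9792 (lagging).

(a) P = 0.7529 W  (b) Q = 0.156 VAR  (c) S = 0.7689 VA  (d) PF = 0.9792 (lagging)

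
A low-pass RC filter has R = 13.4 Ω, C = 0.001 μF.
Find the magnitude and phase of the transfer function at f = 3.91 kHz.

Step 1 — Angular frequency: ω = 2π·3910 = 2.457e+04 rad/s.
Step 2 — Transfer function: H(jω) = 1/(1 + jωRC).
Step 3 — Denominator: 1 + jωRC = 1 + j·2.457e+04·13.4·1e-09 = 1 + j0.0003292.
Step 4 — H = 1 - j0.0003292.
Step 5 — Magnitude: |H| = 1 (-0.0 dB); phase: φ = -0.0°.

|H| = 1 (-0.0 dB), φ = -0.0°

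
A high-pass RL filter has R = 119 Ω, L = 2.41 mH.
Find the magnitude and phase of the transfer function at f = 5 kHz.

Step 1 — Angular frequency: ω = 2π·5000 = 3.142e+04 rad/s.
Step 2 — Transfer function: H(jω) = jωL/(R + jωL).
Step 3 — Numerator jωL = j·75.71; denominator R + jωL = 119 + j75.71.
Step 4 — H = 0.2882 + j0.4529.
Step 5 — Magnitude: |H| = 0.5368 (-5.4 dB); phase: φ = 57.5°.

|H| = 0.5368 (-5.4 dB), φ = 57.5°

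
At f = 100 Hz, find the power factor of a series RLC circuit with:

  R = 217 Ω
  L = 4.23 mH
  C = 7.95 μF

Step 1 — Angular frequency: ω = 2π·f = 2π·100 = 628.3 rad/s.
Step 2 — Component impedances:
  R: Z = R = 217 Ω
  L: Z = jωL = j·628.3·0.00423 = 0 + j2.658 Ω
  C: Z = 1/(jωC) = -j/(ω·C) = 0 - j200.2 Ω
Step 3 — Series combination: Z_total = R + L + C = 217 - j197.5 Ω = 293.4∠-42.3° Ω.
Step 4 — Power factor: PF = cos(φ) = Re(Z)/|Z| = 217/293.44 = 0.7395.
Step 5 — Type: Im(Z) = -197.5 ⇒ leading (phase φ = -42.3°).

PF = 0.7395 (leading, φ = -42.3°)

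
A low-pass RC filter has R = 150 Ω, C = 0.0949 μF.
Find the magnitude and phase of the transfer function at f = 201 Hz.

Step 1 — Angular frequency: ω = 2π·201 = 1263 rad/s.
Step 2 — Transfer function: H(jω) = 1/(1 + jωRC).
Step 3 — Denominator: 1 + jωRC = 1 + j·1263·150·9.49e-08 = 1 + j0.01798.
Step 4 — H = 0.9997 - j0.01797.
Step 5 — Magnitude: |H| = 0.9998 (-0.0 dB); phase: φ = -1.0°.

|H| = 0.9998 (-0.0 dB), φ = -1.0°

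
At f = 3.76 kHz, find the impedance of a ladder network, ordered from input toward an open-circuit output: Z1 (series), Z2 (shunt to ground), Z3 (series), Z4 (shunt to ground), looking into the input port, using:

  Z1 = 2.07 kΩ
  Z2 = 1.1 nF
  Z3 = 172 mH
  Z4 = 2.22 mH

Step 1 — Angular frequency: ω = 2π·f = 2π·3760 = 2.362e+04 rad/s.
Step 2 — Component impedances:
  Z1: Z = R = 2070 Ω
  Z2: Z = 1/(jωC) = -j/(ω·C) = 0 - j3.848e+04 Ω
  Z3: Z = jωL = j·2.362e+04·0.172 = 0 + j4063 Ω
  Z4: Z = jωL = j·2.362e+04·0.00222 = 0 + j52.45 Ω
Step 3 — Ladder network (open output): work backward from the far end, alternating series and parallel combinations. Z_in = 2070 + j4609 Ω = 5052∠65.8° Ω.

Z = 2070 + j4609 Ω = 5052∠65.8° Ω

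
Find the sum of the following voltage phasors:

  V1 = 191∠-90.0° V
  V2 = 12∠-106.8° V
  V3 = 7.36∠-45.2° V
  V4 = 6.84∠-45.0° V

Step 1 — Convert each phasor to rectangular form:
  V1 = 191·(cos(-90.0°) + j·sin(-90.0°)) = 0 - j191 V
  V2 = 12·(cos(-106.8°) + j·sin(-106.8°)) = -3.468 - j11.49 V
  V3 = 7.36·(cos(-45.2°) + j·sin(-45.2°)) = 5.186 - j5.222 V
  V4 = 6.84·(cos(-45.0°) + j·sin(-45.0°)) = 4.837 - j4.837 V
Step 2 — Sum components: V_total = 6.554 - j212.5 V.
Step 3 — Convert to polar: |V_total| = 212.6 V, ∠V_total = -88.2°.

V_total = 212.6∠-88.2° V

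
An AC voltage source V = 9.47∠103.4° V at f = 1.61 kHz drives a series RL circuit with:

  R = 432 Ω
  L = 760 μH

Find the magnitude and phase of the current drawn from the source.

Step 1 — Angular frequency: ω = 2π·f = 2π·1610 = 1.012e+04 rad/s.
Step 2 — Component impedances:
  R: Z = R = 432 Ω
  L: Z = jωL = j·1.012e+04·0.00076 = 0 + j7.688 Ω
Step 3 — Series combination: Z_total = R + L = 432 + j7.688 Ω = 432.1∠1.0° Ω.
Step 4 — Source phasor: V = 9.47∠103.4° V = -2.195 + j9.212 V.
Step 5 — Ohm's law: I = V / Z_total = (-2.195 + j9.212) / (432 + j7.688) = -0.004699 + j0.02141 A.
Step 6 — Convert to polar: |I| = 0.02192 A, ∠I = 102.4°.

I = 0.02192∠102.4° A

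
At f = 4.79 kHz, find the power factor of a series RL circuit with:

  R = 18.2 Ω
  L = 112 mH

Step 1 — Angular frequency: ω = 2π·f = 2π·4790 = 3.01e+04 rad/s.
Step 2 — Component impedances:
  R: Z = R = 18.2 Ω
  L: Z = jωL = j·3.01e+04·0.112 = 0 + j3371 Ω
Step 3 — Series combination: Z_total = R + L = 18.2 + j3371 Ω = 3371∠89.7° Ω.
Step 4 — Power factor: PF = cos(φ) = Re(Z)/|Z| = 18.2/3371 = 0.005399.
Step 5 — Type: Im(Z) = 3371 ⇒ lagging (phase φ = 89.7°).

PF = 0.005399 (lagging, φ = 89.7°)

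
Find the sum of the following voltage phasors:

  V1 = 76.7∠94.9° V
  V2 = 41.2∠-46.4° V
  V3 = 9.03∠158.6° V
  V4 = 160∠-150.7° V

Step 1 — Convert each phasor to rectangular form:
  V1 = 76.7·(cos(94.9°) + j·sin(94.9°)) = -6.551 + j76.42 V
  V2 = 41.2·(cos(-46.4°) + j·sin(-46.4°)) = 28.41 - j29.84 V
  V3 = 9.03·(cos(158.6°) + j·sin(158.6°)) = -8.407 + j3.295 V
  V4 = 160·(cos(-150.7°) + j·sin(-150.7°)) = -139.5 - j78.3 V
Step 2 — Sum components: V_total = -126.1 - j28.42 V.
Step 3 — Convert to polar: |V_total| = 129.2 V, ∠V_total = -167.3°.

V_total = 129.2∠-167.3° V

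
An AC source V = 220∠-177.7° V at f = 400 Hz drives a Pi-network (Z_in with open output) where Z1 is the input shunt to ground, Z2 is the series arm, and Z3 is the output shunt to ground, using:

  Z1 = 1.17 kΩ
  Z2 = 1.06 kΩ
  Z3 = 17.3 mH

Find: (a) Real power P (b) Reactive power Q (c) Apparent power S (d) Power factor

Step 1 — Angular frequency: ω = 2π·f = 2π·400 = 2513 rad/s.
Step 2 — Component impedances:
  Z1: Z = R = 1170 Ω
  Z2: Z = R = 1060 Ω
  Z3: Z = jωL = j·2513·0.0173 = 0 + j43.48 Ω
Step 3 — With open output, the series arm Z2 and the output shunt Z3 appear in series to ground: Z2 + Z3 = 1060 + j43.48 Ω.
Step 4 — Parallel with input shunt Z1: Z_in = Z1 || (Z2 + Z3) = 556.4 + j11.96 Ω = 556.5∠1.2° Ω.
Step 5 — Source phasor: V = 220∠-177.7° V = -219.8 - j8.829 V.
Step 6 — Current: I = V / Z = -0.3953 - j0.007369 A = 0.3953∠-178.9° A.
Step 7 — Complex power: S = V·I* = 86.95 + j1.87 VA.
Step 8 — Real power: P = Re(S) = 86.95 W.
Step 9 — Reactive power: Q = Im(S) = 1.87 VAR.
Step 10 — Apparent power: |S| = 86.97 VA.
Step 11 — Power factor: PF = P/|S| = 0.9998 (lagging).

(a) P = 86.95 W  (b) Q = 1.87 VAR  (c) S = 86.97 VA  (d) PF = 0.9998 (lagging)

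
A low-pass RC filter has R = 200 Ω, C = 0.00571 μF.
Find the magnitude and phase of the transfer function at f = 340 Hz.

Step 1 — Angular frequency: ω = 2π·340 = 2136 rad/s.
Step 2 — Transfer function: H(jω) = 1/(1 + jωRC).
Step 3 — Denominator: 1 + jωRC = 1 + j·2136·200·5.71e-09 = 1 + j0.00244.
Step 4 — H = 1 - j0.00244.
Step 5 — Magnitude: |H| = 1 (-0.0 dB); phase: φ = -0.1°.

|H| = 1 (-0.0 dB), φ = -0.1°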